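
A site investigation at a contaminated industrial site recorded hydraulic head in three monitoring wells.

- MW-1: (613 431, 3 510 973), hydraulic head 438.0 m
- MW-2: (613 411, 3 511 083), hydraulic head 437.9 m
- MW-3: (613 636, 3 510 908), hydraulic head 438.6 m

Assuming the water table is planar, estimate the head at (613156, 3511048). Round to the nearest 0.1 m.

Differences from MW-1: to MW-2 (Δx, Δy, Δh) = (-20, 110, -0.1); to MW-3 = (205, -65, +0.6).
Determinant of the coordinate differences = (-20)·(-65) − 205·110 = -21250.
∂h/∂x = [(-0.1)·(-65) − (+0.6)·110] / -21250 = +0.002800
∂h/∂y = [(-20)·(+0.6) − 205·(-0.1)] / -21250 = -0.0004000
h(613156, 3511048) = 438.0 + (+0.002800)·(-275) + (-0.0004000)·(75) = 438.0 -0.770 -0.030 = 437.200 m.

437.2 m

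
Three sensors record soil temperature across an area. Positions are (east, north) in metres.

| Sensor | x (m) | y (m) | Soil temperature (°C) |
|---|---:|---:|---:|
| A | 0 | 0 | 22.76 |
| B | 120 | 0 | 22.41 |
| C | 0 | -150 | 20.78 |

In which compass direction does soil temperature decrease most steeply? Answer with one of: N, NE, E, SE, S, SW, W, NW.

∂T/∂x = (22.41 − 22.76) / (120 − 0) = -0.002917
∂T/∂y = (20.78 − 22.76) / (-150 − 0) = +0.01320
Steepest decrease is along −∇f = (+0.002917 E, -0.01320 N) → south.

S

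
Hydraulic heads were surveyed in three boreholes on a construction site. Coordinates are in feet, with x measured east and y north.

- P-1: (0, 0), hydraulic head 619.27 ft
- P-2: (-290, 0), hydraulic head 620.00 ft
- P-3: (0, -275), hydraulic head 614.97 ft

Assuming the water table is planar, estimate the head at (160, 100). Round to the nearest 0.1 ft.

∂h/∂x = (620.00 − 619.27) / (-290 − 0) = -0.002517
∂h/∂y = (614.97 − 619.27) / (-275 − 0) = +0.01564
h(160, 100) = 619.27 + (-0.002517)·(160) + (+0.01564)·(100) = 619.27 -0.403 +1.564 = 620.431 ft.

620.4 ft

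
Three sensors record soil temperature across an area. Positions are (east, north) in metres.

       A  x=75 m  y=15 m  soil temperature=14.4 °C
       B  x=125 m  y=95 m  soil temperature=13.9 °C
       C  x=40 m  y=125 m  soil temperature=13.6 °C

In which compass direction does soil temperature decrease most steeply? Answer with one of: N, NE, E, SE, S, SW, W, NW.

Three-point gradient (reference A): Δ to B = (50, 80, -0.5), Δ to C = (-35, 110, -0.8).
∂T/∂x = +0.001084, ∂T/∂y = -0.006928 (det = 8300).
Steepest decrease is along −∇f = (-0.001084 E, +0.006928 N) → north.

N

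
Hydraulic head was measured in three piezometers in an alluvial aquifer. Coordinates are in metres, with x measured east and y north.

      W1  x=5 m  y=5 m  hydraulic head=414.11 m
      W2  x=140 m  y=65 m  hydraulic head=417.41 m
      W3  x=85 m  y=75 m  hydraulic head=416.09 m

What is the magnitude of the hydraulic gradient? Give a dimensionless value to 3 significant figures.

Taking W1 as reference: W2−W1 = (135, 60, +3.30); W3−W1 = (80, 70, +1.98).
Determinant of the coordinate differences = 135·70 − 80·60 = 4650.
∂h/∂x = [(+3.30)·70 − (+1.98)·60] / 4650 = +0.02413
∂h/∂y = [135·(+1.98) − 80·(+3.30)] / 4650 = +0.0007097
|∇h| = √(0.02413² + 0.0007097²) = 0.02414

0.0241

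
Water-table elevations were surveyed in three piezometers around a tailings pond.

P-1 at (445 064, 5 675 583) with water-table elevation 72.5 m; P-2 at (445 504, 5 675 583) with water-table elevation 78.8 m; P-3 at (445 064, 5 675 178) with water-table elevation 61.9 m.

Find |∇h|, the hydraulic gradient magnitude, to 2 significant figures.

0.030

∂h/∂x = (78.8 − 72.5) / (445504 − 445064) = +0.01432
∂h/∂y = (61.9 − 72.5) / (5675178 − 5675583) = +0.02617
|∇h| = √(0.01432² + 0.02617²) = 0.02983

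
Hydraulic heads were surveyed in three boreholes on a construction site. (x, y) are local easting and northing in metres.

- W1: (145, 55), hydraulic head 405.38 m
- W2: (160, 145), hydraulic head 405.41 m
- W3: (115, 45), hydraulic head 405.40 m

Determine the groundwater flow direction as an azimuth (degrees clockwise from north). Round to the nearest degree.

120°

Differences from W1: to W2 (Δx, Δy, Δh) = (15, 90, +0.03); to W3 = (-30, -10, +0.02).
Solve a·Δx + b·Δy = Δh: det = 15·(-10) − (-30)·90 = 2550.
∂h/∂x = [(+0.03)·(-10) − (+0.02)·90] / 2550 = -0.0008235
∂h/∂y = [15·(+0.02) − (-30)·(+0.03)] / 2550 = +0.0004706
Flow direction (−∇h) has components (+0.0008235 E, -0.0004706 N).
Azimuth = atan2(E, N) = atan2(+0.0008235, -0.0004706) = 119.7° ≈ 120°.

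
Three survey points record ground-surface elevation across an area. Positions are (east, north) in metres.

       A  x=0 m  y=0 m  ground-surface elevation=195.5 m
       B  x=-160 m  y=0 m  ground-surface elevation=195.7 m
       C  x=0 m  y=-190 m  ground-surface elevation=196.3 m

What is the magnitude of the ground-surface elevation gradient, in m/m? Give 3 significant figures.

∂z/∂x = (195.7 − 195.5) / (-160 − 0) = -0.001250
∂z/∂y = (196.3 − 195.5) / (-190 − 0) = -0.004211
|∇f| = √(-0.001250² + -0.004211²) = 0.004393 m/m

0.00439 m/m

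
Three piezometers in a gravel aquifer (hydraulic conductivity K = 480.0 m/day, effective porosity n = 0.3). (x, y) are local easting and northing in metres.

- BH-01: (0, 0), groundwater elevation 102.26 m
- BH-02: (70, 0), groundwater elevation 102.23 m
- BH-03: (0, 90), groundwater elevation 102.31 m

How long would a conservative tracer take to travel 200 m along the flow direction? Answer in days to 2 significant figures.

∂h/∂x = (102.23 − 102.26) / (70 − 0) = -0.0004286
∂h/∂y = (102.31 − 102.26) / (90 − 0) = +0.0005556
|∇h| = √(-0.0004286² + 0.0005556²) = 0.0007017
Seepage velocity v = K·i/n = 480.0 × 0.0007017 / 0.3 = 1.123 m/day.
t = 200 / 1.123 = 178.1 days.

180 days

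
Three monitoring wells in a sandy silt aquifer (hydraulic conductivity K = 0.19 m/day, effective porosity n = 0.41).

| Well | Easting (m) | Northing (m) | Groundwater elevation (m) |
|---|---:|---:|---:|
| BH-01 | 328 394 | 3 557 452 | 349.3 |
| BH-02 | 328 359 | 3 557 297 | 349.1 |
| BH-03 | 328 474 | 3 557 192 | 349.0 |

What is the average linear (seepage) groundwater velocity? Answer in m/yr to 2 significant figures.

Taking BH-01 as reference: BH-02−BH-01 = (-35, -155, -0.2); BH-03−BH-01 = (80, -260, -0.3).
Solve a·Δx + b·Δy = Δh: det = (-35)·(-260) − 80·(-155) = 21500.
∂h/∂x = [(-0.2)·(-260) − (-0.3)·(-155)] / 21500 = +0.0002558
∂h/∂y = [(-35)·(-0.3) − 80·(-0.2)] / 21500 = +0.001233
|∇h| = √(0.0002558² + 0.001233²) = 0.001259
Seepage velocity v = K·i/n = 0.19 × 0.001259 / 0.41 = 0.0005834 m/day = 0.2131 m/yr.

0.21 m/yr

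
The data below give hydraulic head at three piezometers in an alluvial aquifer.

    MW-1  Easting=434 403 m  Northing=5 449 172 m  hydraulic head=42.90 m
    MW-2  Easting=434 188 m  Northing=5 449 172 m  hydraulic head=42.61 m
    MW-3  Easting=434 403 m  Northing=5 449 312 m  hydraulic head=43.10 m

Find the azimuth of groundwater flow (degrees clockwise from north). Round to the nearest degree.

∂h/∂x = (42.61 − 42.90) / (434188 − 434403) = +0.001349
∂h/∂y = (43.10 − 42.90) / (5449312 − 5449172) = +0.001429
Flow direction (−∇h) has components (-0.001349 E, -0.001429 N).
Azimuth = atan2(E, N) = atan2(-0.001349, -0.001429) = 223.4° ≈ 223°.

223°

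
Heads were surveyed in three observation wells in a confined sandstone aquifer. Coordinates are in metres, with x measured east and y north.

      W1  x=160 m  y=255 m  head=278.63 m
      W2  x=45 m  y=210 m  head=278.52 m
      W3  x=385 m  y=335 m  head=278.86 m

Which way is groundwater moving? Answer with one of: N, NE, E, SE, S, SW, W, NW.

NW

Three-point gradient (reference W1): Δ to W2 = (-115, -45, -0.11), Δ to W3 = (225, 80, +0.23).
∂h/∂x = +0.001676, ∂h/∂y = -0.001838 (det = 925).
Flow = −∇h = (-0.001676 east, +0.001838 north), which points northwest.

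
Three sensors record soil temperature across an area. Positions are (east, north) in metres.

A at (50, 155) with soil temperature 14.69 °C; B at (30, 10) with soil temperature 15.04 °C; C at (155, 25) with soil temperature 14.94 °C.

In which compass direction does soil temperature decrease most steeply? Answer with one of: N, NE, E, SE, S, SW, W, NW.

Taking A as reference: B−A = (-20, -145, +0.35); C−A = (105, -130, +0.25).
Determinant of the coordinate differences = (-20)·(-130) − 105·(-145) = 17825.
∂T/∂x = [(+0.35)·(-130) − (+0.25)·(-145)] / 17825 = -0.0005189
∂T/∂y = [(-20)·(+0.25) − 105·(+0.35)] / 17825 = -0.002342
Steepest decrease is along −∇f = (+0.0005189 E, +0.002342 N) → north.

N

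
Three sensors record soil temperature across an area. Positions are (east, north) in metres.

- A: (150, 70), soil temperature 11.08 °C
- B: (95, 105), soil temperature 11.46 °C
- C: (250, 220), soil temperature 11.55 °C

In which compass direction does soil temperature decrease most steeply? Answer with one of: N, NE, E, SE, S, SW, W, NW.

Differences from A: to B (Δx, Δy, Δh) = (-55, 35, +0.38); to C = (100, 150, +0.47).
Determinant of the coordinate differences = (-55)·150 − 100·35 = -11750.
∂T/∂x = [(+0.38)·150 − (+0.47)·35] / -11750 = -0.003451
∂T/∂y = [(-55)·(+0.47) − 100·(+0.38)] / -11750 = +0.005434
Steepest decrease is along −∇f = (+0.003451 E, -0.005434 N) → southeast.

SE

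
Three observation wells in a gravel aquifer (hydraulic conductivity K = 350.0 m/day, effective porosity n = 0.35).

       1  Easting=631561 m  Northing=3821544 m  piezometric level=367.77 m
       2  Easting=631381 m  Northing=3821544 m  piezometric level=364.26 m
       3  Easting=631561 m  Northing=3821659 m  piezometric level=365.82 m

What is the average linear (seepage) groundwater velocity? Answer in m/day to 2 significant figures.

26 m/day

∂h/∂x = (364.26 − 367.77) / (631381 − 631561) = +0.01950
∂h/∂y = (365.82 − 367.77) / (3821659 − 3821544) = -0.01696
|∇h| = √(0.01950² + -0.01696²) = 0.02584
Seepage velocity v = K·i/n = 350.0 × 0.02584 / 0.35 = 25.84 m/day.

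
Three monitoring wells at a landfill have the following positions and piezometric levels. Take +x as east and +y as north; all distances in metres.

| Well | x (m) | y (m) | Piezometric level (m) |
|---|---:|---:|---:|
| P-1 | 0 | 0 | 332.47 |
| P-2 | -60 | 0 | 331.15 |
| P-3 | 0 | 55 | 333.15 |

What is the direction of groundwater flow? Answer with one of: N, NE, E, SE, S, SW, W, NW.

∂h/∂x = (331.15 − 332.47) / (-60 − 0) = +0.02200
∂h/∂y = (333.15 − 332.47) / (55 − 0) = +0.01236
Flow = −∇h = (-0.02200 east, -0.01236 north), which points southwest.

SW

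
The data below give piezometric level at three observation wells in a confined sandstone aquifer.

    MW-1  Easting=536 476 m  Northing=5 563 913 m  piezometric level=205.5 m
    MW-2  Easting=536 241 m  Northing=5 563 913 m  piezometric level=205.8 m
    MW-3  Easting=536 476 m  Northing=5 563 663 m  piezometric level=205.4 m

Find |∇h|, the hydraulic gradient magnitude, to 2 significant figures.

∂h/∂x = (205.8 − 205.5) / (536241 − 536476) = -0.001277
∂h/∂y = (205.4 − 205.5) / (5563663 − 5563913) = +0.0004000
|∇h| = √(-0.001277² + 0.0004000²) = 0.001338

0.0013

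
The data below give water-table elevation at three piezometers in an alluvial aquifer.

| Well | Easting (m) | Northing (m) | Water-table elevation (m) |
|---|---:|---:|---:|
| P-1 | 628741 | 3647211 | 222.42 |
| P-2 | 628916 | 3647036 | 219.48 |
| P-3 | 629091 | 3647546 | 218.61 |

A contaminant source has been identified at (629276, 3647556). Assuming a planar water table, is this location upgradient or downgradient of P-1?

downgradient

With h = a·x + b·y + c and P-1 as origin, the differences give:
  175·a + (-175)·b = -2.94
  350·a + 335·b = -3.81
Eliminate b (×335 and ×(-175), subtract): 119875·a = -1651.650 → a = ∂h/∂x = -0.01378
Back-substitute: b = ∂h/∂y = +0.003022.
Head at (629276, 3647556) = 222.42 + (-0.01378)·(535) + (+0.003022)·(345) = 216.09 m.
That is lower than the 222.42 m at P-1, so the point is downgradient.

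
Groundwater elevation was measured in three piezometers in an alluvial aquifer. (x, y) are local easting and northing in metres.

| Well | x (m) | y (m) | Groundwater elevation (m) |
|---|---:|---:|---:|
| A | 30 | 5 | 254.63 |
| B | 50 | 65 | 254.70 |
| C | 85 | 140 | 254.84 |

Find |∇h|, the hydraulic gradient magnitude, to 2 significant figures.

0.0053

Three-point gradient (reference A): Δ to B = (20, 60, +0.07), Δ to C = (55, 135, +0.21).
∂h/∂x = +0.005250, ∂h/∂y = -0.0005833 (det = -600).
|∇h| = √(0.005250² + -0.0005833²) = 0.005282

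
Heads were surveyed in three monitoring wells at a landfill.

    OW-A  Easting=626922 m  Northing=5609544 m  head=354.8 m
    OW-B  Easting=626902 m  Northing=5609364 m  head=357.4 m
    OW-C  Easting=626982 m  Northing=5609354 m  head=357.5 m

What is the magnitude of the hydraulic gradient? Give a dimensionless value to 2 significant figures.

Differences from OW-A: to OW-B (Δx, Δy, Δh) = (-20, -180, +2.6); to OW-C = (60, -190, +2.7).
Solve a·Δx + b·Δy = Δh: det = (-20)·(-190) − 60·(-180) = 14600.
∂h/∂x = [(+2.6)·(-190) − (+2.7)·(-180)] / 14600 = -0.0005479
∂h/∂y = [(-20)·(+2.7) − 60·(+2.6)] / 14600 = -0.01438
|∇h| = √(-0.0005479² + -0.01438²) = 0.01439

0.014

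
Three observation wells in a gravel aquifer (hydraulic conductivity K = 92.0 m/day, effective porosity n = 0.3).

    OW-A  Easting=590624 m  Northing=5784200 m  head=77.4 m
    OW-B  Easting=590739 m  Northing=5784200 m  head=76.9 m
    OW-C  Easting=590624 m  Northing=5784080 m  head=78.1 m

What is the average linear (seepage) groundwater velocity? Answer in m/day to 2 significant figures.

∂h/∂x = (76.9 − 77.4) / (590739 − 590624) = -0.004348
∂h/∂y = (78.1 − 77.4) / (5784080 − 5784200) = -0.005833
|∇h| = √(-0.004348² + -0.005833²) = 0.007275
Seepage velocity v = K·i/n = 92.0 × 0.007275 / 0.3 = 2.231 m/day.

2.2 m/day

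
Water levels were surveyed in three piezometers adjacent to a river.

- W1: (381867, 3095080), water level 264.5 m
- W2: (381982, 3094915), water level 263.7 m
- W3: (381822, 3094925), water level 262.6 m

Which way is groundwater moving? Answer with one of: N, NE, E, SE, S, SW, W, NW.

SW

Three-point gradient (reference W1): Δ to W2 = (115, -165, -0.8), Δ to W3 = (-45, -155, -1.9).
∂h/∂x = +0.007505, ∂h/∂y = +0.01008 (det = -25250).
Flow = −∇h = (-0.007505 east, -0.01008 north), which points southwest.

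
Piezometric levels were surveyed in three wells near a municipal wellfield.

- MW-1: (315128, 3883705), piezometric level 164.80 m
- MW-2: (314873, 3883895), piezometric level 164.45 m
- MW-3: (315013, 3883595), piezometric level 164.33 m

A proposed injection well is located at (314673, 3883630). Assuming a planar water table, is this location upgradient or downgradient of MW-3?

downgradient

Differences from MW-1: to MW-2 (Δx, Δy, Δh) = (-255, 190, -0.35); to MW-3 = (-115, -110, -0.47).
Solve a·Δx + b·Δy = Δh: det = (-255)·(-110) − (-115)·190 = 49900.
∂h/∂x = [(-0.35)·(-110) − (-0.47)·190] / 49900 = +0.002561
∂h/∂y = [(-255)·(-0.47) − (-115)·(-0.35)] / 49900 = +0.001595
Head at (314673, 3883630) = 164.80 + (+0.002561)·(-455) + (+0.001595)·(-75) = 163.52 m.
That is lower than the 164.33 m at MW-3, so the point is downgradient.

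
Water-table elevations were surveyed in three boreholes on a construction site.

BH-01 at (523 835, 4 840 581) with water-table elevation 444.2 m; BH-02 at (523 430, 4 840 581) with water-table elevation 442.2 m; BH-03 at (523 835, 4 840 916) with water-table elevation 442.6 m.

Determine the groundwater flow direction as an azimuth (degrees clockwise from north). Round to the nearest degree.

∂h/∂x = (442.2 − 444.2) / (523430 − 523835) = +0.004938
∂h/∂y = (442.6 − 444.2) / (4840916 − 4840581) = -0.004776
Flow direction (−∇h) has components (-0.004938 E, +0.004776 N).
Azimuth = atan2(E, N) = atan2(-0.004938, +0.004776) = 314.0° ≈ 314°.

314°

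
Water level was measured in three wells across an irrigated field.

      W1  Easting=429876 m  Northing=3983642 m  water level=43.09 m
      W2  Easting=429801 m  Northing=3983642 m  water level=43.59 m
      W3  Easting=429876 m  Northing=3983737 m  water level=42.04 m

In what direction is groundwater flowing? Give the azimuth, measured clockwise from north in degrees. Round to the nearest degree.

031°

∂h/∂x = (43.59 − 43.09) / (429801 − 429876) = -0.006667
∂h/∂y = (42.04 − 43.09) / (3983737 − 3983642) = -0.01105
Flow direction (−∇h) has components (+0.006667 E, +0.01105 N).
Azimuth = atan2(E, N) = atan2(+0.006667, +0.01105) = 31.1° ≈ 031°.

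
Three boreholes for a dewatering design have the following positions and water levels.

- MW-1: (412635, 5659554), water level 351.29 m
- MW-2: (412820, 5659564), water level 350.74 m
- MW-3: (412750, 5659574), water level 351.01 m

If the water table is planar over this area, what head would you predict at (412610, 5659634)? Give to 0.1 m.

351.7 m

Taking MW-1 as reference: MW-2−MW-1 = (185, 10, -0.55); MW-3−MW-1 = (115, 20, -0.28).
Determinant of the coordinate differences = 185·20 − 115·10 = 2550.
∂h/∂x = [(-0.55)·20 − (-0.28)·10] / 2550 = -0.003216
∂h/∂y = [185·(-0.28) − 115·(-0.55)] / 2550 = +0.004490
h(412610, 5659634) = 351.29 + (-0.003216)·(-25) + (+0.004490)·(80) = 351.29 +0.080 +0.359 = 351.730 m.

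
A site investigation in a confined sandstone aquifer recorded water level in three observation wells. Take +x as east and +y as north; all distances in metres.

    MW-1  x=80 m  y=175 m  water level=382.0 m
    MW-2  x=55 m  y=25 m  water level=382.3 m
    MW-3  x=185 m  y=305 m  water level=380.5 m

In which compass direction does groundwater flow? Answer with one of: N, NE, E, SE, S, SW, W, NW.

E

Differences from MW-1: to MW-2 (Δx, Δy, Δh) = (-25, -150, +0.3); to MW-3 = (105, 130, -1.5).
Determinant of the coordinate differences = (-25)·130 − 105·(-150) = 12500.
∂h/∂x = [(+0.3)·130 − (-1.5)·(-150)] / 12500 = -0.01488
∂h/∂y = [(-25)·(-1.5) − 105·(+0.3)] / 12500 = +0.0004800
Flow = −∇h = (+0.01488 east, -0.0004800 north), which points east.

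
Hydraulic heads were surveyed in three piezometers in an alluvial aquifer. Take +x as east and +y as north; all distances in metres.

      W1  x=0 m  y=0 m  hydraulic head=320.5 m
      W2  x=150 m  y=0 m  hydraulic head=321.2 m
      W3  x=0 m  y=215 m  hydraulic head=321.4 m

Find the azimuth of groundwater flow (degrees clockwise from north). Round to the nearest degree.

228°

∂h/∂x = (321.2 − 320.5) / (150 − 0) = +0.004667
∂h/∂y = (321.4 − 320.5) / (215 − 0) = +0.004186
Flow direction (−∇h) has components (-0.004667 E, -0.004186 N).
Azimuth = atan2(E, N) = atan2(-0.004667, -0.004186) = 228.1° ≈ 228°.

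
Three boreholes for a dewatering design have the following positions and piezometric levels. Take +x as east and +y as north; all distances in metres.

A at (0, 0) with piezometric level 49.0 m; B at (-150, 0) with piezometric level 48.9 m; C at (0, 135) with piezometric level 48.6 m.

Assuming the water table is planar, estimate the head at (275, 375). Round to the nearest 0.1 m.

∂h/∂x = (48.9 − 49.0) / (-150 − 0) = +0.0006667
∂h/∂y = (48.6 − 49.0) / (135 − 0) = -0.002963
h(275, 375) = 49.0 + (+0.0006667)·(275) + (-0.002963)·(375) = 49.0 +0.183 -1.111 = 48.072 m.

48.1 m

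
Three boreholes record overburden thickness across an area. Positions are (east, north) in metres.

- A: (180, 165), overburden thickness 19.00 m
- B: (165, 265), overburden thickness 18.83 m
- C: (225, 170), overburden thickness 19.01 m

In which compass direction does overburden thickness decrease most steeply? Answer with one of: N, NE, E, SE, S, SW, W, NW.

Three-point gradient (reference A): Δ to B = (-15, 100, -0.17), Δ to C = (45, 5, +0.01).
∂d/∂x = +0.0004044, ∂d/∂y = -0.001639 (det = -4575).
Steepest decrease is along −∇f = (-0.0004044 E, +0.001639 N) → north.

N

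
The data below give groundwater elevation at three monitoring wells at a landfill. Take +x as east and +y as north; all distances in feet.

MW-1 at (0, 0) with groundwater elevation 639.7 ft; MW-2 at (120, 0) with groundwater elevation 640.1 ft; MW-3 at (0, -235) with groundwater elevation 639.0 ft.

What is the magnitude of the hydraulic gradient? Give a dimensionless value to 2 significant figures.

∂h/∂x = (640.1 − 639.7) / (120 − 0) = +0.003333
∂h/∂y = (639.0 − 639.7) / (-235 − 0) = +0.002979
|∇h| = √(0.003333² + 0.002979²) = 0.00447

0.0045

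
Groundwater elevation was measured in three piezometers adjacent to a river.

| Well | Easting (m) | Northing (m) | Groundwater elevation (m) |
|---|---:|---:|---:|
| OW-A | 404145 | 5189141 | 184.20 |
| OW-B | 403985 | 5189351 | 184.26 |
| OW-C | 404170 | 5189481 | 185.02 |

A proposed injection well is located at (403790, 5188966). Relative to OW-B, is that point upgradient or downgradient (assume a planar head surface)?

downgradient

With h = a·x + b·y + c and OW-A as origin, the differences give:
  (-160)·a + 210·b = +0.06
  25·a + 340·b = +0.82
Eliminate b (×340 and ×210, subtract): -59650·a = -151.800 → a = ∂h/∂x = +0.002545
Back-substitute: b = ∂h/∂y = +0.002225.
Head at (403790, 5188966) = 184.20 + (+0.002545)·(-355) + (+0.002225)·(-175) = 182.91 m.
That is lower than the 184.26 m at OW-B, so the point is downgradient.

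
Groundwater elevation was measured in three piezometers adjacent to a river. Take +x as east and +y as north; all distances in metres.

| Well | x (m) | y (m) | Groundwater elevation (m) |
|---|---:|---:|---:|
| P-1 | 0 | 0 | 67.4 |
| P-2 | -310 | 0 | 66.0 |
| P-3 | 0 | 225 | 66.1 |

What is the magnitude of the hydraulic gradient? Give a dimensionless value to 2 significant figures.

∂h/∂x = (66.0 − 67.4) / (-310 − 0) = +0.004516
∂h/∂y = (66.1 − 67.4) / (225 − 0) = -0.005778
|∇h| = √(0.004516² + -0.005778²) = 0.007333

0.0073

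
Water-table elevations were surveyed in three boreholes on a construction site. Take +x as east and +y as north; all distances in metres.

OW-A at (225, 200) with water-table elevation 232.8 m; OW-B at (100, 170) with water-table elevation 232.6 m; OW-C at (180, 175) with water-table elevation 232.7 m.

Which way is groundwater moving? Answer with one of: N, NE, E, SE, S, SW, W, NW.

Differences from OW-A: to OW-B (Δx, Δy, Δh) = (-125, -30, -0.2); to OW-C = (-45, -25, -0.1).
Solve a·Δx + b·Δy = Δh: det = (-125)·(-25) − (-45)·(-30) = 1775.
∂h/∂x = [(-0.2)·(-25) − (-0.1)·(-30)] / 1775 = +0.001127
∂h/∂y = [(-125)·(-0.1) − (-45)·(-0.2)] / 1775 = +0.001972
Flow = −∇h = (-0.001127 east, -0.001972 north), which points southwest.

SW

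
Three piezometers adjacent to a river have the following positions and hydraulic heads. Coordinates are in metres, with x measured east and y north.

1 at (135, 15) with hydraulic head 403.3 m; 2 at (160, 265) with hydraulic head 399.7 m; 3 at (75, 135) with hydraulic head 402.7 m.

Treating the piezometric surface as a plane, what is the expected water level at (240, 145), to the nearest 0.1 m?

Taking 1 as reference: 2−1 = (25, 250, -3.6); 3−1 = (-60, 120, -0.6).
Determinant of the coordinate differences = 25·120 − (-60)·250 = 18000.
∂h/∂x = [(-3.6)·120 − (-0.6)·250] / 18000 = -0.01567
∂h/∂y = [25·(-0.6) − (-60)·(-3.6)] / 18000 = -0.01283
h(240, 145) = 403.3 + (-0.01567)·(105) + (-0.01283)·(130) = 403.3 -1.645 -1.668 = 399.987 m.

400.0 m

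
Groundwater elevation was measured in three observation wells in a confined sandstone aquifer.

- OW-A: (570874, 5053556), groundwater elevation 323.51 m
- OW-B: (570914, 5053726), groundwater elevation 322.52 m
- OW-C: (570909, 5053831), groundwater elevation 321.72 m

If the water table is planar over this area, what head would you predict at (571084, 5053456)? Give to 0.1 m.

Three-point gradient (reference OW-A): Δ to OW-B = (40, 170, -0.99), Δ to OW-C = (35, 275, -1.79).
∂h/∂x = +0.006347, ∂h/∂y = -0.007317 (det = 5050).
h(571084, 5053456) = 323.51 + (+0.006347)·(210) + (-0.007317)·(-100) = 323.51 +1.333 +0.732 = 325.574 m.

325.6 m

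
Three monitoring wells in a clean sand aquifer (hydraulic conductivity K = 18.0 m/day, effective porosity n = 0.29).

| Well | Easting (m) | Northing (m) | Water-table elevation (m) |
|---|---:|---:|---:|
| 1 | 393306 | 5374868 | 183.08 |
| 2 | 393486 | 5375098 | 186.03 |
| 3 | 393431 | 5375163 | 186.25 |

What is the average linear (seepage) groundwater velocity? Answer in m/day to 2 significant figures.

0.63 m/day

Differences from 1: to 2 (Δx, Δy, Δh) = (180, 230, +2.95); to 3 = (125, 295, +3.17).
Solve a·Δx + b·Δy = Δh: det = 180·295 − 125·230 = 24350.
∂h/∂x = [(+2.95)·295 − (+3.17)·230] / 24350 = +0.005797
∂h/∂y = [180·(+3.17) − 125·(+2.95)] / 24350 = +0.008290
|∇h| = √(0.005797² + 0.008290²) = 0.01012
Seepage velocity v = K·i/n = 18.0 × 0.01012 / 0.29 = 0.6281 m/day.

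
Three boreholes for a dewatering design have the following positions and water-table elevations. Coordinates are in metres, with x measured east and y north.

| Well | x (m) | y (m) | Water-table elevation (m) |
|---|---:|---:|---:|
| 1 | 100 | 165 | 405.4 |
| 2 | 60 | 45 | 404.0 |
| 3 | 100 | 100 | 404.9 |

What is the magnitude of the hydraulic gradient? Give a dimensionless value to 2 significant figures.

0.014

Taking 1 as reference: 2−1 = (-40, -120, -1.4); 3−1 = (0, -65, -0.5).
Determinant of the coordinate differences = (-40)·(-65) − 0·(-120) = 2600.
∂h/∂x = [(-1.4)·(-65) − (-0.5)·(-120)] / 2600 = +0.01192
∂h/∂y = [(-40)·(-0.5) − 0·(-1.4)] / 2600 = +0.007692
|∇h| = √(0.01192² + 0.007692²) = 0.01419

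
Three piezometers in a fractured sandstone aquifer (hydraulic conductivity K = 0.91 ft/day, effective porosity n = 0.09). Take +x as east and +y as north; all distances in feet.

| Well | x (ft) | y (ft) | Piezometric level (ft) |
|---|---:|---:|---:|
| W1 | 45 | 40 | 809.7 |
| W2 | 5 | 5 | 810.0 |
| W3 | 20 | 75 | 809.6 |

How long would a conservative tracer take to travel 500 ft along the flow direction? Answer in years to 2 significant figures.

23 years

With h = a·x + b·y + c and W1 as origin, the differences give:
  (-40)·a + (-35)·b = +0.3
  (-25)·a + 35·b = -0.1
Eliminate b (×35 and ×(-35), subtract): -2275·a = 7.00 → a = ∂h/∂x = -0.003077
Back-substitute: b = ∂h/∂y = -0.005055.
|∇h| = √(-0.003077² + -0.005055²) = 0.005918
Seepage velocity v = K·i/n = 0.91 × 0.005918 / 0.09 = 0.05984 ft/day.
t = 500 / 0.05984 = 8356 days = 22.9 years.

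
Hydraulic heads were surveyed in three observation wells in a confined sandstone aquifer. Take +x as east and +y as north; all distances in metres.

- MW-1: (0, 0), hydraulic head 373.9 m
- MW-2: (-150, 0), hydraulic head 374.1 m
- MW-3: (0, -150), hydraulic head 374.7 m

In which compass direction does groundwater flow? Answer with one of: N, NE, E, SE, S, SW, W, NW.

N

∂h/∂x = (374.1 − 373.9) / (-150 − 0) = -0.001333
∂h/∂y = (374.7 − 373.9) / (-150 − 0) = -0.005333
Flow = −∇h = (+0.001333 east, +0.005333 north), which points north.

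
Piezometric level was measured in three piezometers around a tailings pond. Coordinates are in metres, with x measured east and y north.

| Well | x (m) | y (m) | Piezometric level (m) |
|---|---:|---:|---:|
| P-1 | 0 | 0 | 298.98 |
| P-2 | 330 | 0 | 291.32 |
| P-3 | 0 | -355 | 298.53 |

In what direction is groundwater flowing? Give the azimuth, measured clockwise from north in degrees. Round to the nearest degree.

∂h/∂x = (291.32 − 298.98) / (330 − 0) = -0.02321
∂h/∂y = (298.53 − 298.98) / (-355 − 0) = +0.001268
Flow direction (−∇h) has components (+0.02321 E, -0.001268 N).
Azimuth = atan2(E, N) = atan2(+0.02321, -0.001268) = 93.1° ≈ 093°.

093°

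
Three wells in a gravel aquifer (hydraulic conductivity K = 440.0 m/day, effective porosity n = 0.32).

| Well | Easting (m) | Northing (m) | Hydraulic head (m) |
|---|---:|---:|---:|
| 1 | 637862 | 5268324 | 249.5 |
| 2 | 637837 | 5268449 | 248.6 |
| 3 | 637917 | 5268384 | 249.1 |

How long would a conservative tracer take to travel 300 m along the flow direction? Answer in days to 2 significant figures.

31 days

With h = a·x + b·y + c and 1 as origin, the differences give:
  (-25)·a + 125·b = -0.9
  55·a + 60·b = -0.4
Eliminate b (×60 and ×125, subtract): -8375·a = -4.00 → a = ∂h/∂x = +0.0004776
Back-substitute: b = ∂h/∂y = -0.007104.
|∇h| = √(0.0004776² + -0.007104²) = 0.00712
Seepage velocity v = K·i/n = 440.0 × 0.00712 / 0.32 = 9.79 m/day.
t = 300 / 9.79 = 30.64 days.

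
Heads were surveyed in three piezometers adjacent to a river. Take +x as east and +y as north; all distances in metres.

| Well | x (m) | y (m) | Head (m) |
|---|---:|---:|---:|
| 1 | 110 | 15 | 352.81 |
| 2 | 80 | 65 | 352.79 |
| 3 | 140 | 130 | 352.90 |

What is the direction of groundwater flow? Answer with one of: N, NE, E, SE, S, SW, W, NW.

Differences from 1: to 2 (Δx, Δy, Δh) = (-30, 50, -0.02); to 3 = (30, 115, +0.09).
Determinant of the coordinate differences = (-30)·115 − 30·50 = -4950.
∂h/∂x = [(-0.02)·115 − (+0.09)·50] / -4950 = +0.001374
∂h/∂y = [(-30)·(+0.09) − 30·(-0.02)] / -4950 = +0.0004242
Flow = −∇h = (-0.001374 east, -0.0004242 north), which points west.

W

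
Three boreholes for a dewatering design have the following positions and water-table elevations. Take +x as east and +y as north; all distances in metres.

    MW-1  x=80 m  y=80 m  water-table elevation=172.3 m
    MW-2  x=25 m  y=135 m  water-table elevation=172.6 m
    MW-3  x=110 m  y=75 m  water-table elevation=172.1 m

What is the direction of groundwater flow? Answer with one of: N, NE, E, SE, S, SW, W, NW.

Differences from MW-1: to MW-2 (Δx, Δy, Δh) = (-55, 55, +0.3); to MW-3 = (30, -5, -0.2).
Solve a·Δx + b·Δy = Δh: det = (-55)·(-5) − 30·55 = -1375.
∂h/∂x = [(+0.3)·(-5) − (-0.2)·55] / -1375 = -0.006909
∂h/∂y = [(-55)·(-0.2) − 30·(+0.3)] / -1375 = -0.001455
Flow = −∇h = (+0.006909 east, +0.001455 north), which points east.

E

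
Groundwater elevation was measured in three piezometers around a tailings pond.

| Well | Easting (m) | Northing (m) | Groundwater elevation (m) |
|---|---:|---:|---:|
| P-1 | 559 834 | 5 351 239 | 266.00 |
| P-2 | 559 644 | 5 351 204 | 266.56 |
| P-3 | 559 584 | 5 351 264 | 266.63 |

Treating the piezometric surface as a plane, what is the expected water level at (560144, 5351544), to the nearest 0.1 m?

With h = a·x + b·y + c and P-1 as origin, the differences give:
  (-190)·a + (-35)·b = +0.56
  (-250)·a + 25·b = +0.63
Eliminate b (×25 and ×(-35), subtract): -13500·a = 36.050 → a = ∂h/∂x = -0.002670
Back-substitute: b = ∂h/∂y = -0.001504.
h(560144, 5351544) = 266.00 + (-0.002670)·(310) + (-0.001504)·(305) = 266.00 -0.828 -0.459 = 264.714 m.

264.7 m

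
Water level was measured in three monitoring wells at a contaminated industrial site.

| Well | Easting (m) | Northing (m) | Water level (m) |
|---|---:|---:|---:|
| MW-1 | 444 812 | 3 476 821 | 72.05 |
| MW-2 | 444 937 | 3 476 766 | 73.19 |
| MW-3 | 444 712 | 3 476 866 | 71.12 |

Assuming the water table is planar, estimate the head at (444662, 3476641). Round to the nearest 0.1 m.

75.1 m

Three-point gradient (reference MW-1): Δ to MW-2 = (125, -55, +1.14), Δ to MW-3 = (-100, 45, -0.93).
∂h/∂x = +0.001200, ∂h/∂y = -0.01800 (det = 125).
h(444662, 3476641) = 72.05 + (+0.001200)·(-150) + (-0.01800)·(-180) = 72.05 -0.180 +3.240 = 75.110 m.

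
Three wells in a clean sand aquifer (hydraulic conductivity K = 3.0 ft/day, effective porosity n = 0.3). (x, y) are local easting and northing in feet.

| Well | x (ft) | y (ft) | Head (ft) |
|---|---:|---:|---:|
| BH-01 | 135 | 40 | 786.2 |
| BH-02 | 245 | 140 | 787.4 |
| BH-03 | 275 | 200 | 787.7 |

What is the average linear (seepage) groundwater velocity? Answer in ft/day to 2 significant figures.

0.12 ft/day

Differences from BH-01: to BH-02 (Δx, Δy, Δh) = (110, 100, +1.2); to BH-03 = (140, 160, +1.5).
Solve a·Δx + b·Δy = Δh: det = 110·160 − 140·100 = 3600.
∂h/∂x = [(+1.2)·160 − (+1.5)·100] / 3600 = +0.01167
∂h/∂y = [110·(+1.5) − 140·(+1.2)] / 3600 = -0.0008333
|∇h| = √(0.01167² + -0.0008333²) = 0.0117
Seepage velocity v = K·i/n = 3.0 × 0.0117 / 0.3 = 0.117 ft/day.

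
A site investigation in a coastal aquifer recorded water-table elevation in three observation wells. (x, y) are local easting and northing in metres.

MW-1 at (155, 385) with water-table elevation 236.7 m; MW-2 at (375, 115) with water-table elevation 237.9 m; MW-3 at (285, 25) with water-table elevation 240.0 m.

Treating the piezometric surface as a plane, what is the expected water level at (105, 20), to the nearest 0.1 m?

241.9 m

Taking MW-1 as reference: MW-2−MW-1 = (220, -270, +1.2); MW-3−MW-1 = (130, -360, +3.3).
Determinant of the coordinate differences = 220·(-360) − 130·(-270) = -44100.
∂h/∂x = [(+1.2)·(-360) − (+3.3)·(-270)] / -44100 = -0.01041
∂h/∂y = [220·(+3.3) − 130·(+1.2)] / -44100 = -0.01293
h(105, 20) = 236.7 + (-0.01041)·(-50) + (-0.01293)·(-365) = 236.7 +0.520 +4.718 = 241.938 m.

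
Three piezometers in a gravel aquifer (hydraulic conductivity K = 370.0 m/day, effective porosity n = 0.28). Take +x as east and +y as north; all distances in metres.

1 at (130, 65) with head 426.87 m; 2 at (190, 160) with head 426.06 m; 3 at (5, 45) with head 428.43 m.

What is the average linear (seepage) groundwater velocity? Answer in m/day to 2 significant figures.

16 m/day

Three-point gradient (reference 1): Δ to 2 = (60, 95, -0.81), Δ to 3 = (-125, -20, +1.56).
∂h/∂x = -0.01237, ∂h/∂y = -0.0007166 (det = 10675).
|∇h| = √(-0.01237² + -0.0007166²) = 0.01239
Seepage velocity v = K·i/n = 370.0 × 0.01239 / 0.28 = 16.37 m/day.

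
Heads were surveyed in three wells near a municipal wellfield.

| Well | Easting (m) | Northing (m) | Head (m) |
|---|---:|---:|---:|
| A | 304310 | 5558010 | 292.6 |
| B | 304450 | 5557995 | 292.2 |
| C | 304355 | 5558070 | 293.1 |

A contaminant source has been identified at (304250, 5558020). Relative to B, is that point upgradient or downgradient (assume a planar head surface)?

Differences from A: to B (Δx, Δy, Δh) = (140, -15, -0.4); to C = (45, 60, +0.5).
Solve a·Δx + b·Δy = Δh: det = 140·60 − 45·(-15) = 9075.
∂h/∂x = [(-0.4)·60 − (+0.5)·(-15)] / 9075 = -0.001818
∂h/∂y = [140·(+0.5) − 45·(-0.4)] / 9075 = +0.009697
Head at (304250, 5558020) = 292.6 + (-0.001818)·(-60) + (+0.009697)·(10) = 292.81 m.
That is higher than the 292.2 m at B, so the point is upgradient.

upgradient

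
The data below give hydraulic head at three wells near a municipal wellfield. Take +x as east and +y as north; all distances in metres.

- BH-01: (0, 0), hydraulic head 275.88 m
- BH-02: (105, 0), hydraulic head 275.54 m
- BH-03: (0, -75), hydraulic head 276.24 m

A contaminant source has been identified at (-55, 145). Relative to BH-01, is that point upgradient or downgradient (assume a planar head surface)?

∂h/∂x = (275.54 − 275.88) / (105 − 0) = -0.003238
∂h/∂y = (276.24 − 275.88) / (-75 − 0) = -0.004800
Head at (-55, 145) = 275.88 + (-0.003238)·(-55) + (-0.004800)·(145) = 275.36 m.
That is lower than the 275.88 m at BH-01, so the point is downgradient.

downgradient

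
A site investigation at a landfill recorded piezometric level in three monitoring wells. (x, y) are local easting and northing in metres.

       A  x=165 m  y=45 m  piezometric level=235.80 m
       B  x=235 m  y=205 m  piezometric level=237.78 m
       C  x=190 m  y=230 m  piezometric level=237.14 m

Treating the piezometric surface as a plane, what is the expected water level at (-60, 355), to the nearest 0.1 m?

Differences from A: to B (Δx, Δy, Δh) = (70, 160, +1.98); to C = (25, 185, +1.34).
Determinant of the coordinate differences = 70·185 − 25·160 = 8950.
∂h/∂x = [(+1.98)·185 − (+1.34)·160] / 8950 = +0.01697
∂h/∂y = [70·(+1.34) − 25·(+1.98)] / 8950 = +0.004950
h(-60, 355) = 235.80 + (+0.01697)·(-225) + (+0.004950)·(310) = 235.80 -3.819 +1.534 = 233.516 m.

233.5 m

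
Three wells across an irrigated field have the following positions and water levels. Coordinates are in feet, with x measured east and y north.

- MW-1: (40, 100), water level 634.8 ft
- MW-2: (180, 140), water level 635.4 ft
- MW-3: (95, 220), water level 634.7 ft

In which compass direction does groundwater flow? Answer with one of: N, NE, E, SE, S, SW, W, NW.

NW

Differences from MW-1: to MW-2 (Δx, Δy, Δh) = (140, 40, +0.6); to MW-3 = (55, 120, -0.1).
Solve a·Δx + b·Δy = Δh: det = 140·120 − 55·40 = 14600.
∂h/∂x = [(+0.6)·120 − (-0.1)·40] / 14600 = +0.005205
∂h/∂y = [140·(-0.1) − 55·(+0.6)] / 14600 = -0.003219
Flow = −∇h = (-0.005205 east, +0.003219 north), which points northwest.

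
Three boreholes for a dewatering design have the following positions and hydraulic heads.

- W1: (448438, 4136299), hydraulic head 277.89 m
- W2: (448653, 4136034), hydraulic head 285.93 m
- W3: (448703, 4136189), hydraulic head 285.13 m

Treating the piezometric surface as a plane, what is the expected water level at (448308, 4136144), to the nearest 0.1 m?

Differences from W1: to W2 (Δx, Δy, Δh) = (215, -265, +8.04); to W3 = (265, -110, +7.24).
Determinant of the coordinate differences = 215·(-110) − 265·(-265) = 46575.
∂h/∂x = [(+8.04)·(-110) − (+7.24)·(-265)] / 46575 = +0.02221
∂h/∂y = [215·(+7.24) − 265·(+8.04)] / 46575 = -0.01232
h(448308, 4136144) = 277.89 + (+0.02221)·(-130) + (-0.01232)·(-155) = 277.89 -2.887 +1.910 = 276.914 m.

276.9 m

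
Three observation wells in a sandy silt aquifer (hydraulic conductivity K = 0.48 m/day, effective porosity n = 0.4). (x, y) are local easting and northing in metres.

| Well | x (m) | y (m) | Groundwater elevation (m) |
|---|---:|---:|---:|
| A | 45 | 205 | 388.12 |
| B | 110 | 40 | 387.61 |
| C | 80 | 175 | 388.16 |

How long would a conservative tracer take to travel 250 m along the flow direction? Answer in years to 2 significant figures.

73 years

With h = a·x + b·y + c and A as origin, the differences give:
  65·a + (-165)·b = -0.51
  35·a + (-30)·b = +0.04
Eliminate b (×(-30) and ×(-165), subtract): 3825·a = 21.900 → a = ∂h/∂x = +0.005725
Back-substitute: b = ∂h/∂y = +0.005346.
|∇h| = √(0.005725² + 0.005346²) = 0.007833
Seepage velocity v = K·i/n = 0.48 × 0.007833 / 0.4 = 0.0094 m/day.
t = 250 / 0.0094 = 2.66e+04 days = 72.8 years.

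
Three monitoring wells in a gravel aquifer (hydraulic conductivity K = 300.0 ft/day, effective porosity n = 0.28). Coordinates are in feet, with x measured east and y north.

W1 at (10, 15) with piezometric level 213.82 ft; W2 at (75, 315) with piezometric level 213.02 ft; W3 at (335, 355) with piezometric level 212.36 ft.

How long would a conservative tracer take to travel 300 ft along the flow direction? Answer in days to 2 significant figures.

Taking W1 as reference: W2−W1 = (65, 300, -0.80); W3−W1 = (325, 340, -1.46).
Determinant of the coordinate differences = 65·340 − 325·300 = -75400.
∂h/∂x = [(-0.80)·340 − (-1.46)·300] / -75400 = -0.002202
∂h/∂y = [65·(-1.46) − 325·(-0.80)] / -75400 = -0.002190
|∇h| = √(-0.002202² + -0.002190²) = 0.003106
Seepage velocity v = K·i/n = 300.0 × 0.003106 / 0.28 = 3.328 ft/day.
t = 300 / 3.328 = 90.14 days.

90 days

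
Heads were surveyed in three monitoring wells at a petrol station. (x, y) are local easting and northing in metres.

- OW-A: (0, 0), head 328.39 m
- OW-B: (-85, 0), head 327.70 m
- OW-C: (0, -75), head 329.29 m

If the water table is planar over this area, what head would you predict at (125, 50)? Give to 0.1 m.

∂h/∂x = (327.70 − 328.39) / (-85 − 0) = +0.008118
∂h/∂y = (329.29 − 328.39) / (-75 − 0) = -0.01200
h(125, 50) = 328.39 + (+0.008118)·(125) + (-0.01200)·(50) = 328.39 +1.015 -0.600 = 328.805 m.

328.8 m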